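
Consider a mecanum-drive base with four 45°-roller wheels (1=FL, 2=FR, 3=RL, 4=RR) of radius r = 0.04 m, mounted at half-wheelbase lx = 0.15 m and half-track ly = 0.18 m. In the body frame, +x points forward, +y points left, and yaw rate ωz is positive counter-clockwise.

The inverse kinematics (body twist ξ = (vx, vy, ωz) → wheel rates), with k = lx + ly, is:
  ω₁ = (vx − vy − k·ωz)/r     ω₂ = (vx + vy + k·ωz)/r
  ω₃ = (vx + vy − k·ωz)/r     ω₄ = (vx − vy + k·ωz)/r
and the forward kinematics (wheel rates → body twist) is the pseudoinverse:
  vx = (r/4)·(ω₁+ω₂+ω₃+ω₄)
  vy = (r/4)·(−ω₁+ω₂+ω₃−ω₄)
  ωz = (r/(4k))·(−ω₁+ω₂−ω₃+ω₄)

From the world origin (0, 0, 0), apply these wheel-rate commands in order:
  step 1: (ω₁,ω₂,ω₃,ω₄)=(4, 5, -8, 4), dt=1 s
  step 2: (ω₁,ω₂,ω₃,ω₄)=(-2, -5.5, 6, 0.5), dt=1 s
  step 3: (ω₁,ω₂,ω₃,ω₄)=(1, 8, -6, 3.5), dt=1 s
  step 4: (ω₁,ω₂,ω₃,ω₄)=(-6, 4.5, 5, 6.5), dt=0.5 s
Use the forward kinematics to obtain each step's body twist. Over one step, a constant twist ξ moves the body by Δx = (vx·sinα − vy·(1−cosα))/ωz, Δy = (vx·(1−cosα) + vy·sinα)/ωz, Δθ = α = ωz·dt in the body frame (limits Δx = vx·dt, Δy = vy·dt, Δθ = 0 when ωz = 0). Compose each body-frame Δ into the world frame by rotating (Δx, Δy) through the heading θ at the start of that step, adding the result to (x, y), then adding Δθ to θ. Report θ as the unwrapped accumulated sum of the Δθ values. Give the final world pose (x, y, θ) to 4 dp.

(0.1327, -0.0138, 0.8030)

step 1: ξ=(vx,vy,ωz)=(0.0500, -0.1100, 0.3939), dt=1.0 → body Δ=(0.0701, -0.0975, 0.3939) → world pose (0.0701, -0.0975, 0.3939)
step 2: ξ=(vx,vy,ωz)=(-0.0100, 0.0200, -0.2727), dt=1.0 → body Δ=(-0.0072, 0.0211, -0.2727) → world pose (0.0554, -0.0807, 0.1212)
step 3: ξ=(vx,vy,ωz)=(0.0650, -0.0250, 0.5000), dt=1.0 → body Δ=(0.0684, -0.0081, 0.5000) → world pose (0.1243, -0.0804, 0.6212)
step 4: ξ=(vx,vy,ωz)=(0.1000, 0.0900, 0.3636), dt=0.5 → body Δ=(0.0456, 0.0493, 0.1818) → world pose (0.1327, -0.0138, 0.8030)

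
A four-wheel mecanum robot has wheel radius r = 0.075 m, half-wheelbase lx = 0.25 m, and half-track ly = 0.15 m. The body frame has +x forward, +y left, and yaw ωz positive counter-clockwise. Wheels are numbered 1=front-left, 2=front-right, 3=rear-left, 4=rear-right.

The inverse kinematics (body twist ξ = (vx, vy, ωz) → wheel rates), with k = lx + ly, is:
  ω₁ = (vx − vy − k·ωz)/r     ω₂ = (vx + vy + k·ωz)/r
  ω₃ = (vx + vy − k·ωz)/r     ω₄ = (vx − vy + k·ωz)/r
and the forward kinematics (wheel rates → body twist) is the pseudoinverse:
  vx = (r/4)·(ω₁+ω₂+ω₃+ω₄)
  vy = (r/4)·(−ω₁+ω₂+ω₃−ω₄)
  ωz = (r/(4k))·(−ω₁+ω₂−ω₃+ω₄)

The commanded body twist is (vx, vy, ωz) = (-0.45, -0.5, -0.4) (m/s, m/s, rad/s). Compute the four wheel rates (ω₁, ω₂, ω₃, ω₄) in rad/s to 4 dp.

k = lx + ly = 0.25 + 0.15 = 0.4000;  k·ωz = 0.4000·-0.4 = -0.1600
ω₁ (FL) = (vx − vy − k·ωz)/r = 0.2100/0.075 = 2.8000
ω₂ (FR) = (vx + vy + k·ωz)/r = -1.1100/0.075 = -14.8000
ω₃ (RL) = (vx + vy − k·ωz)/r = -0.7900/0.075 = -10.5333
ω₄ (RR) = (vx − vy + k·ωz)/r = -0.1100/0.075 = -1.4667

(2.8000, -14.8000, -10.5333, -1.4667)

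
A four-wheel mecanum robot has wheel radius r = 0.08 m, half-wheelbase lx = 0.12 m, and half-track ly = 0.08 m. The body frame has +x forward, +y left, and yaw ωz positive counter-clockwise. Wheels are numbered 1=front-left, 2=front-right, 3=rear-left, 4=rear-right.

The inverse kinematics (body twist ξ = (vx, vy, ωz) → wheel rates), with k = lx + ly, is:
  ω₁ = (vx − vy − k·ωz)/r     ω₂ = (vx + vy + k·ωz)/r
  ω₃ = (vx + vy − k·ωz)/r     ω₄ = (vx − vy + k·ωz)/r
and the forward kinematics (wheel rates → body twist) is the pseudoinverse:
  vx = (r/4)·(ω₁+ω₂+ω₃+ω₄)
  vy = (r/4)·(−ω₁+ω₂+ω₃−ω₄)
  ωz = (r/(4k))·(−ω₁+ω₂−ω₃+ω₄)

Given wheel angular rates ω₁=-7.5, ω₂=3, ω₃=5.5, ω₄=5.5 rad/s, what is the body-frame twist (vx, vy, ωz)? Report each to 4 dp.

(0.1300, 0.2100, 1.0500)

k = lx + ly = 0.12 + 0.08 = 0.2000
ω₁+ω₂+ω₃+ω₄ = 6.5000  →  vx = (0.08/4)·6.5000 = 0.1300
−ω₁+ω₂+ω₃−ω₄ = 10.5000  →  vy = (0.08/4)·10.5000 = 0.2100
−ω₁+ω₂−ω₃+ω₄ = 10.5000  →  ωz = (0.08/0.8000)·10.5000 = 1.0500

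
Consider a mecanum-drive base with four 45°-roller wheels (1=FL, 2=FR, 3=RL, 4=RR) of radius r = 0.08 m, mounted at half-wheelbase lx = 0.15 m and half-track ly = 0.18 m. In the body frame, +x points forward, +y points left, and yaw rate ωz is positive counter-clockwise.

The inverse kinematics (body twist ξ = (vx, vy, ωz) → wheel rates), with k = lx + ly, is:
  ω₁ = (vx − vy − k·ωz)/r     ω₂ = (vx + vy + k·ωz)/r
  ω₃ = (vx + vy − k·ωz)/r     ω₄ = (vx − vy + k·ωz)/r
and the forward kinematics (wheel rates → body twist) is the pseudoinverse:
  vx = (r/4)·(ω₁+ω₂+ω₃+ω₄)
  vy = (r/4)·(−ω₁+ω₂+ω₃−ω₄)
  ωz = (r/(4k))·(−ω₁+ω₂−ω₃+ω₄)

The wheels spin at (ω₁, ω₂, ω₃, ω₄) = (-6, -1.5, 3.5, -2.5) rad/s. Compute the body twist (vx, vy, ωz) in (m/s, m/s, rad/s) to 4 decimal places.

(-0.1300, 0.2100, -0.0909)

k = lx + ly = 0.15 + 0.18 = 0.3300
ω₁+ω₂+ω₃+ω₄ = -6.5000  →  vx = (0.08/4)·-6.5000 = -0.1300
−ω₁+ω₂+ω₃−ω₄ = 10.5000  →  vy = (0.08/4)·10.5000 = 0.2100
−ω₁+ω₂−ω₃+ω₄ = -1.5000  →  ωz = (0.08/1.3200)·-1.5000 = -0.0909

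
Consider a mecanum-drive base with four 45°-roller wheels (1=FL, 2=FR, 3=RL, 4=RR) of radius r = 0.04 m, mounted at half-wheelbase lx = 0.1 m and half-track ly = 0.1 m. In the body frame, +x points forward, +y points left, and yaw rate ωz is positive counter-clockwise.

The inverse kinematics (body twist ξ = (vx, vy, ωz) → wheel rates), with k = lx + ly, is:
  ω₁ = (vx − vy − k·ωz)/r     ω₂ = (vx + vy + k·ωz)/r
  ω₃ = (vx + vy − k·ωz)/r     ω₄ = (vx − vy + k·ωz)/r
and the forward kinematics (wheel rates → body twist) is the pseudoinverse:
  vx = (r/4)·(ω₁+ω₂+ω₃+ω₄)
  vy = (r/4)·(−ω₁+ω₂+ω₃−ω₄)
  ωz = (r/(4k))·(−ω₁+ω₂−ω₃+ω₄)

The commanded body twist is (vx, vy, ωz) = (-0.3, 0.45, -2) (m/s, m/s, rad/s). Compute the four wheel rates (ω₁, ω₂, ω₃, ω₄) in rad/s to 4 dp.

(-8.7500, -6.2500, 13.7500, -28.7500)

k = lx + ly = 0.1 + 0.1 = 0.2000;  k·ωz = 0.2000·-2 = -0.4000
ω₁ (FL) = (vx − vy − k·ωz)/r = -0.3500/0.04 = -8.7500
ω₂ (FR) = (vx + vy + k·ωz)/r = -0.2500/0.04 = -6.2500
ω₃ (RL) = (vx + vy − k·ωz)/r = 0.5500/0.04 = 13.7500
ω₄ (RR) = (vx − vy + k·ωz)/r = -1.1500/0.04 = -28.7500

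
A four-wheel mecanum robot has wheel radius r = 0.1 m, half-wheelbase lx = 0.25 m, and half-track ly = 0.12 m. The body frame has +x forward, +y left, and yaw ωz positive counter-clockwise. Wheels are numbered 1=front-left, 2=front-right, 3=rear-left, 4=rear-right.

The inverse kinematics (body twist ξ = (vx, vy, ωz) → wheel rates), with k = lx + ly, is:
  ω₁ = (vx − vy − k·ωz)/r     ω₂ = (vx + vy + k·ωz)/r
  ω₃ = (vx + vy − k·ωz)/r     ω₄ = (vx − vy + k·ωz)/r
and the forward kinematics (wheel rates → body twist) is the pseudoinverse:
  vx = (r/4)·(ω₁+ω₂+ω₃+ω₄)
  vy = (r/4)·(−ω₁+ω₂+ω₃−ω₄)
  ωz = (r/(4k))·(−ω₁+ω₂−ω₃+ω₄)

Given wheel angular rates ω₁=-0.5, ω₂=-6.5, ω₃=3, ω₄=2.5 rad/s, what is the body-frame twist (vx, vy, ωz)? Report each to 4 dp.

k = lx + ly = 0.25 + 0.12 = 0.3700
ω₁+ω₂+ω₃+ω₄ = -1.5000  →  vx = (0.1/4)·-1.5000 = -0.0375
−ω₁+ω₂+ω₃−ω₄ = -5.5000  →  vy = (0.1/4)·-5.5000 = -0.1375
−ω₁+ω₂−ω₃+ω₄ = -6.5000  →  ωz = (0.1/1.4800)·-6.5000 = -0.4392

(-0.0375, -0.1375, -0.4392)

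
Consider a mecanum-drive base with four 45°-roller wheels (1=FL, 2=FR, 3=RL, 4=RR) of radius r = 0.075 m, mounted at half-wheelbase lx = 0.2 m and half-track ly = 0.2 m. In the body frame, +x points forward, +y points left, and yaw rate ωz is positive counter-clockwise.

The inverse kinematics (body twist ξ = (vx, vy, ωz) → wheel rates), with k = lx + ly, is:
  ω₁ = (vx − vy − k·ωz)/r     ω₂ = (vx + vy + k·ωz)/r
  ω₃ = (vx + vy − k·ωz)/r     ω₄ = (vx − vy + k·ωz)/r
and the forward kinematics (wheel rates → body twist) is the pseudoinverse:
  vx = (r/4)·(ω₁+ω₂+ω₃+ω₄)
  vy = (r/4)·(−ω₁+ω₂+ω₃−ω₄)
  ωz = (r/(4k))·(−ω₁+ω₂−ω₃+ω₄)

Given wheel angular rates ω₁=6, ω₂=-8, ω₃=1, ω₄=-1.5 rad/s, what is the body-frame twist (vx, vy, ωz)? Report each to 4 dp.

(-0.0469, -0.2156, -0.7734)

k = lx + ly = 0.2 + 0.2 = 0.4000
ω₁+ω₂+ω₃+ω₄ = -2.5000  →  vx = (0.075/4)·-2.5000 = -0.0469
−ω₁+ω₂+ω₃−ω₄ = -11.5000  →  vy = (0.075/4)·-11.5000 = -0.2156
−ω₁+ω₂−ω₃+ω₄ = -16.5000  →  ωz = (0.075/1.6000)·-16.5000 = -0.7734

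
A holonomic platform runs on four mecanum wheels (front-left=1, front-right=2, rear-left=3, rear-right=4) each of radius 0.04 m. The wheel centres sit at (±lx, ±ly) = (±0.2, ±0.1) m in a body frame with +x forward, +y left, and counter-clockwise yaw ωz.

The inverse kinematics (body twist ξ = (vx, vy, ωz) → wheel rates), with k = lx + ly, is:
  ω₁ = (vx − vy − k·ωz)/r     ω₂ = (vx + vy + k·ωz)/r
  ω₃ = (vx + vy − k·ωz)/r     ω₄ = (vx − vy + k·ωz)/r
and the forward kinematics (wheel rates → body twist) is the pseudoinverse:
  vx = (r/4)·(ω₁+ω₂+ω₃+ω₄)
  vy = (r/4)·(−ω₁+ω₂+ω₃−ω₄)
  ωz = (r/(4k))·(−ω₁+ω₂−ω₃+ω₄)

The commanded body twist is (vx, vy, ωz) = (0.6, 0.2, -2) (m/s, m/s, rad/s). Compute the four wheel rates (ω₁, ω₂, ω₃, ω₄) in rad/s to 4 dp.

k = lx + ly = 0.2 + 0.1 = 0.3000;  k·ωz = 0.3000·-2 = -0.6000
ω₁ (FL) = (vx − vy − k·ωz)/r = 1.0000/0.04 = 25.0000
ω₂ (FR) = (vx + vy + k·ωz)/r = 0.2000/0.04 = 5.0000
ω₃ (RL) = (vx + vy − k·ωz)/r = 1.4000/0.04 = 35.0000
ω₄ (RR) = (vx − vy + k·ωz)/r = -0.2000/0.04 = -5.0000

(25.0000, 5.0000, 35.0000, -5.0000)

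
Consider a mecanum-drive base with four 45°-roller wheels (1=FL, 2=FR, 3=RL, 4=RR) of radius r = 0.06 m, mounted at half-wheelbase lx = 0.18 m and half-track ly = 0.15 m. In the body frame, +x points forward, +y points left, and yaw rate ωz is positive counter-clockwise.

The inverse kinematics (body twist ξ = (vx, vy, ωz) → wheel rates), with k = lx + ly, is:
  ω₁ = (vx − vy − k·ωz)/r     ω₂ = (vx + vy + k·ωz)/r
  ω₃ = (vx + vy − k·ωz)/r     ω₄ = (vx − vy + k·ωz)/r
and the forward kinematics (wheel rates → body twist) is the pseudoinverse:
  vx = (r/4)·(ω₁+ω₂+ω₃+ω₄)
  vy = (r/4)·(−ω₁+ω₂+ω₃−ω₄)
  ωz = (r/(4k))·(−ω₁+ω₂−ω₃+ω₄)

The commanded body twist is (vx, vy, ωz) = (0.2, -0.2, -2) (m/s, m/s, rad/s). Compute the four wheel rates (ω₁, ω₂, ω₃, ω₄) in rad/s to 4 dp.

(17.6667, -11.0000, 11.0000, -4.3333)

k = lx + ly = 0.18 + 0.15 = 0.3300;  k·ωz = 0.3300·-2 = -0.6600
ω₁ (FL) = (vx − vy − k·ωz)/r = 1.0600/0.06 = 17.6667
ω₂ (FR) = (vx + vy + k·ωz)/r = -0.6600/0.06 = -11.0000
ω₃ (RL) = (vx + vy − k·ωz)/r = 0.6600/0.06 = 11.0000
ω₄ (RR) = (vx − vy + k·ωz)/r = -0.2600/0.06 = -4.3333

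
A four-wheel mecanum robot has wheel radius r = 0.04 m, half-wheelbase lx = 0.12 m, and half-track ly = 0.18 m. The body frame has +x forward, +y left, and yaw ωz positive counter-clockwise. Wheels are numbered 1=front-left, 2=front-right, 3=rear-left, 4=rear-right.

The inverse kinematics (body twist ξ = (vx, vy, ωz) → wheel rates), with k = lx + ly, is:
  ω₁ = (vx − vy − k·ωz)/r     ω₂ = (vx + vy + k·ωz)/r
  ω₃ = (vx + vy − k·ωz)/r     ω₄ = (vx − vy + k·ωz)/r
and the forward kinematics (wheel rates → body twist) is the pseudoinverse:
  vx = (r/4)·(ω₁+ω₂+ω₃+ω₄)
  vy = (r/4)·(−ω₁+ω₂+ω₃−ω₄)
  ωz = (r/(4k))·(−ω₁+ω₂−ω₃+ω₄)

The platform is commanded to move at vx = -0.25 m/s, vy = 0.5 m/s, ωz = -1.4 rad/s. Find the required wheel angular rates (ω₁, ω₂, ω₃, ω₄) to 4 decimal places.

(-8.2500, -4.2500, 16.7500, -29.2500)

k = lx + ly = 0.12 + 0.18 = 0.3000;  k·ωz = 0.3000·-1.4 = -0.4200
ω₁ (FL) = (vx − vy − k·ωz)/r = -0.3300/0.04 = -8.2500
ω₂ (FR) = (vx + vy + k·ωz)/r = -0.1700/0.04 = -4.2500
ω₃ (RL) = (vx + vy − k·ωz)/r = 0.6700/0.04 = 16.7500
ω₄ (RR) = (vx − vy + k·ωz)/r = -1.1700/0.04 = -29.2500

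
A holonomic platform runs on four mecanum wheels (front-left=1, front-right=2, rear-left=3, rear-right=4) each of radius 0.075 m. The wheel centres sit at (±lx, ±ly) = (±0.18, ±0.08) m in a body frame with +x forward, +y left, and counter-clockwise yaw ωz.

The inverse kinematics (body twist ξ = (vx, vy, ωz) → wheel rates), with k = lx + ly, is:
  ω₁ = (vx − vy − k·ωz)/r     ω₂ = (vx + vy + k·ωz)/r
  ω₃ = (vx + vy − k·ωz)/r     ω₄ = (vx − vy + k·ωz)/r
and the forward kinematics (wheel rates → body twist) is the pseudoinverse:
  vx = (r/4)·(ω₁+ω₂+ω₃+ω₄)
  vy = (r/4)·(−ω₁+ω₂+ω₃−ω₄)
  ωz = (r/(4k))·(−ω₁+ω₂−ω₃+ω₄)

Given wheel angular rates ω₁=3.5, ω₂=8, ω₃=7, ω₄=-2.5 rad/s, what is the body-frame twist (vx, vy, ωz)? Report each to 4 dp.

(0.3000, 0.2625, -0.3606)

k = lx + ly = 0.18 + 0.08 = 0.2600
ω₁+ω₂+ω₃+ω₄ = 16.0000  →  vx = (0.075/4)·16.0000 = 0.3000
−ω₁+ω₂+ω₃−ω₄ = 14.0000  →  vy = (0.075/4)·14.0000 = 0.2625
−ω₁+ω₂−ω₃+ω₄ = -5.0000  →  ωz = (0.075/1.0400)·-5.0000 = -0.3606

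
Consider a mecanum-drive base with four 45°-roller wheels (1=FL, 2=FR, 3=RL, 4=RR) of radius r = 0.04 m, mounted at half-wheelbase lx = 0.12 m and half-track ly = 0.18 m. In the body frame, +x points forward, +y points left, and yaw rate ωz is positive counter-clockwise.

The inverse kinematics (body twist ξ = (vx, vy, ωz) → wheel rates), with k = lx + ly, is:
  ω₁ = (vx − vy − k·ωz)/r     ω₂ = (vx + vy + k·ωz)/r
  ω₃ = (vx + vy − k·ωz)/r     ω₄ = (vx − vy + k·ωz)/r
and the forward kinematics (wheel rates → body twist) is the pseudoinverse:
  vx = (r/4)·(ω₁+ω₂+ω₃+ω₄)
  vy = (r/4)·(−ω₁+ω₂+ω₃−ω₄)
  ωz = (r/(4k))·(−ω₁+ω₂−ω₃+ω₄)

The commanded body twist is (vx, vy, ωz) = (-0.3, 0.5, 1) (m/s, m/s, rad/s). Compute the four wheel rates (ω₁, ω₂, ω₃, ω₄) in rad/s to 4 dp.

(-27.5000, 12.5000, -2.5000, -12.5000)

k = lx + ly = 0.12 + 0.18 = 0.3000;  k·ωz = 0.3000·1 = 0.3000
ω₁ (FL) = (vx − vy − k·ωz)/r = -1.1000/0.04 = -27.5000
ω₂ (FR) = (vx + vy + k·ωz)/r = 0.5000/0.04 = 12.5000
ω₃ (RL) = (vx + vy − k·ωz)/r = -0.1000/0.04 = -2.5000
ω₄ (RR) = (vx − vy + k·ωz)/r = -0.5000/0.04 = -12.5000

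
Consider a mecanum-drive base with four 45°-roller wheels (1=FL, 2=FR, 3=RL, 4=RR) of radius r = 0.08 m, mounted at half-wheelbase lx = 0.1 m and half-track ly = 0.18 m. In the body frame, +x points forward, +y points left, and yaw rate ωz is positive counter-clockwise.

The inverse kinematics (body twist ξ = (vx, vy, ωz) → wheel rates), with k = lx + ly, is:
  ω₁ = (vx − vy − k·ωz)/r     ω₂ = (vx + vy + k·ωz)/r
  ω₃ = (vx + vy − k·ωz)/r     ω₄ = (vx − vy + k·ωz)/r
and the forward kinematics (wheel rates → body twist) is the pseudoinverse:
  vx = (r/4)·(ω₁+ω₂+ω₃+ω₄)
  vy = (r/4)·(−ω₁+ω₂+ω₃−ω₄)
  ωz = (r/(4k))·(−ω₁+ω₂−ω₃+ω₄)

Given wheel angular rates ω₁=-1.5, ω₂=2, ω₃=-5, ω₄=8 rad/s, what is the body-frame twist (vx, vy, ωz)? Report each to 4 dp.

k = lx + ly = 0.1 + 0.18 = 0.2800
ω₁+ω₂+ω₃+ω₄ = 3.5000  →  vx = (0.08/4)·3.5000 = 0.0700
−ω₁+ω₂+ω₃−ω₄ = -9.5000  →  vy = (0.08/4)·-9.5000 = -0.1900
−ω₁+ω₂−ω₃+ω₄ = 16.5000  →  ωz = (0.08/1.1200)·16.5000 = 1.1786

(0.0700, -0.1900, 1.1786)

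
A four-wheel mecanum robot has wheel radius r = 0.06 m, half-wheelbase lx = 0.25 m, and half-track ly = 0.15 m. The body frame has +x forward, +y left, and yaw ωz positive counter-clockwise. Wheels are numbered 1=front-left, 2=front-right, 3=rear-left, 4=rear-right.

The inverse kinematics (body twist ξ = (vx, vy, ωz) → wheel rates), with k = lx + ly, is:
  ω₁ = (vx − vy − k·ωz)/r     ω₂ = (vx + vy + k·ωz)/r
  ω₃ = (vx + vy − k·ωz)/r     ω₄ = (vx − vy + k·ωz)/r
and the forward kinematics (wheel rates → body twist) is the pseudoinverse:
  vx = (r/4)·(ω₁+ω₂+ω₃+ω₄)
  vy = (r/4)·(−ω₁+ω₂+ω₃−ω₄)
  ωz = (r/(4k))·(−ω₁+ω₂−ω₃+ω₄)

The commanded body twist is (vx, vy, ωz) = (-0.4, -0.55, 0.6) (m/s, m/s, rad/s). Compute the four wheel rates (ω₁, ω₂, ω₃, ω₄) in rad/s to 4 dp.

k = lx + ly = 0.25 + 0.15 = 0.4000;  k·ωz = 0.4000·0.6 = 0.2400
ω₁ (FL) = (vx − vy − k·ωz)/r = -0.0900/0.06 = -1.5000
ω₂ (FR) = (vx + vy + k·ωz)/r = -0.7100/0.06 = -11.8333
ω₃ (RL) = (vx + vy − k·ωz)/r = -1.1900/0.06 = -19.8333
ω₄ (RR) = (vx − vy + k·ωz)/r = 0.3900/0.06 = 6.5000

(-1.5000, -11.8333, -19.8333, 6.5000)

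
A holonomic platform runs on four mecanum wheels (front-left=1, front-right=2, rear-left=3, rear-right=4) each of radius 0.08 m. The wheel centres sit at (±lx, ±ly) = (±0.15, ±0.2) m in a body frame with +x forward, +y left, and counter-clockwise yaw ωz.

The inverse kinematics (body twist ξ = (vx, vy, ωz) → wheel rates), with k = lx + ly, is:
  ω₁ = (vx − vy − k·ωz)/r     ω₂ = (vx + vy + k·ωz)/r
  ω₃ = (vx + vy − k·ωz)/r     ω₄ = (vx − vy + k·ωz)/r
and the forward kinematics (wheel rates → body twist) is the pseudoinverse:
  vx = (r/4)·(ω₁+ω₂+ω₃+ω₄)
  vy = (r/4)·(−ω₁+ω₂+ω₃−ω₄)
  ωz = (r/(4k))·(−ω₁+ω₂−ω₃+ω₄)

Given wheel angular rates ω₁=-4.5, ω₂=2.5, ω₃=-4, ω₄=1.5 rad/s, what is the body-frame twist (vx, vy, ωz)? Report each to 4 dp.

k = lx + ly = 0.15 + 0.2 = 0.3500
ω₁+ω₂+ω₃+ω₄ = -4.5000  →  vx = (0.08/4)·-4.5000 = -0.0900
−ω₁+ω₂+ω₃−ω₄ = 1.5000  →  vy = (0.08/4)·1.5000 = 0.0300
−ω₁+ω₂−ω₃+ω₄ = 12.5000  →  ωz = (0.08/1.4000)·12.5000 = 0.7143

(-0.0900, 0.0300, 0.7143)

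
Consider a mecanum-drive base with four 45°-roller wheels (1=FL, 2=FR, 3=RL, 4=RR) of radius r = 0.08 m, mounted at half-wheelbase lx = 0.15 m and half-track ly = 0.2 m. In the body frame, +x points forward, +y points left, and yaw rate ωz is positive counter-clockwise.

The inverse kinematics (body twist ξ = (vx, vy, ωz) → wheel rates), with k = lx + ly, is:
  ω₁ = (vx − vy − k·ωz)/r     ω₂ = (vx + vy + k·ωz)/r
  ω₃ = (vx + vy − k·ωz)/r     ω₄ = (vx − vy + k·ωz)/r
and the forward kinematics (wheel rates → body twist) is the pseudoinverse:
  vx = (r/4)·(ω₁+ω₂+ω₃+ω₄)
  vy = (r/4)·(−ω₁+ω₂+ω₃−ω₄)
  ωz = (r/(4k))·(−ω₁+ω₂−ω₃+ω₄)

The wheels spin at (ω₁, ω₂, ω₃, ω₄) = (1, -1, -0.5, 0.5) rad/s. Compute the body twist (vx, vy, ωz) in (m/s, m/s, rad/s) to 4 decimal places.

k = lx + ly = 0.15 + 0.2 = 0.3500
ω₁+ω₂+ω₃+ω₄ = 0.0000  →  vx = (0.08/4)·0.0000 = 0.0000
−ω₁+ω₂+ω₃−ω₄ = -3.0000  →  vy = (0.08/4)·-3.0000 = -0.0600
−ω₁+ω₂−ω₃+ω₄ = -1.0000  →  ωz = (0.08/1.4000)·-1.0000 = -0.0571

(0.0000, -0.0600, -0.0571)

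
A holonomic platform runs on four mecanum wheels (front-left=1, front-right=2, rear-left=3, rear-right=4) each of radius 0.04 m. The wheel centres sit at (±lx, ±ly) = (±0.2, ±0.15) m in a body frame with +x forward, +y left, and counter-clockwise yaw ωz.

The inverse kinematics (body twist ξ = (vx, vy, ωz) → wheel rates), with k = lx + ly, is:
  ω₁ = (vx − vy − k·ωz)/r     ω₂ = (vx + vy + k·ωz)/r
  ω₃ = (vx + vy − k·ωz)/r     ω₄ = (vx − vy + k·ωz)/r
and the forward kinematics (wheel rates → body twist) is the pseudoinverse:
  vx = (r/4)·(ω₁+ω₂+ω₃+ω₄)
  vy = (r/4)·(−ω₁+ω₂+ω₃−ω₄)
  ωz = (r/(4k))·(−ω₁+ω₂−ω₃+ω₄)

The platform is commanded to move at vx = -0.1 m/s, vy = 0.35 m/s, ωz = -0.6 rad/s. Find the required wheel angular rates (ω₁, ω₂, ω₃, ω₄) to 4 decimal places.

k = lx + ly = 0.2 + 0.15 = 0.3500;  k·ωz = 0.3500·-0.6 = -0.2100
ω₁ (FL) = (vx − vy − k·ωz)/r = -0.2400/0.04 = -6.0000
ω₂ (FR) = (vx + vy + k·ωz)/r = 0.0400/0.04 = 1.0000
ω₃ (RL) = (vx + vy − k·ωz)/r = 0.4600/0.04 = 11.5000
ω₄ (RR) = (vx − vy + k·ωz)/r = -0.6600/0.04 = -16.5000

(-6.0000, 1.0000, 11.5000, -16.5000)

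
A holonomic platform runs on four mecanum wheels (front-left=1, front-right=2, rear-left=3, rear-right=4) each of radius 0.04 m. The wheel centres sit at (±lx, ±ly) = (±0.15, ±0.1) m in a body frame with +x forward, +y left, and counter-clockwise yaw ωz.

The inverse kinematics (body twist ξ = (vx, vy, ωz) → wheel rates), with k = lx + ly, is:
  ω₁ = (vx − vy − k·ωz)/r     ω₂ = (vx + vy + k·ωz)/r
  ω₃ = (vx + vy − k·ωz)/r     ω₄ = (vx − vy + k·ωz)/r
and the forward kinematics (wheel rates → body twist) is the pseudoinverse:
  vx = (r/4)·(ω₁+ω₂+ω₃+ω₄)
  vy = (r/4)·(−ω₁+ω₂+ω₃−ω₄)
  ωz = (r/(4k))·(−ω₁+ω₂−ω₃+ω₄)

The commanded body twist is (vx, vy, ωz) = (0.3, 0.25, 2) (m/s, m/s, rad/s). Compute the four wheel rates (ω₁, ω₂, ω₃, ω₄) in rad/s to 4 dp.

(-11.2500, 26.2500, 1.2500, 13.7500)

k = lx + ly = 0.15 + 0.1 = 0.2500;  k·ωz = 0.2500·2 = 0.5000
ω₁ (FL) = (vx − vy − k·ωz)/r = -0.4500/0.04 = -11.2500
ω₂ (FR) = (vx + vy + k·ωz)/r = 1.0500/0.04 = 26.2500
ω₃ (RL) = (vx + vy − k·ωz)/r = 0.0500/0.04 = 1.2500
ω₄ (RR) = (vx − vy + k·ωz)/r = 0.5500/0.04 = 13.7500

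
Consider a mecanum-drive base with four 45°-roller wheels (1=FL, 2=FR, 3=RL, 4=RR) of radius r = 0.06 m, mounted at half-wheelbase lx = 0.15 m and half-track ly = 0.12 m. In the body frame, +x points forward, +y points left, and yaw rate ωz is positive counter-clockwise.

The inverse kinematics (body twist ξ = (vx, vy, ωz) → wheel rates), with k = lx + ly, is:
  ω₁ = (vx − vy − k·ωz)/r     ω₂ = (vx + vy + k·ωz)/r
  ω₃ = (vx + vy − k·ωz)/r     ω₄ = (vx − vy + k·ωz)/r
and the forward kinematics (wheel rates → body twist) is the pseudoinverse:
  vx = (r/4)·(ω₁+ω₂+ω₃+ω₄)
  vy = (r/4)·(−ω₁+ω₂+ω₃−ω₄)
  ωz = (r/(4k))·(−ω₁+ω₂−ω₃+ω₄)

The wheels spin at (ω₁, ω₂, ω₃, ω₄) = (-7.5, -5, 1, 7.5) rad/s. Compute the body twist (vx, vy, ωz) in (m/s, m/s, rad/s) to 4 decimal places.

(-0.0600, -0.0600, 0.5000)

k = lx + ly = 0.15 + 0.12 = 0.2700
ω₁+ω₂+ω₃+ω₄ = -4.0000  →  vx = (0.06/4)·-4.0000 = -0.0600
−ω₁+ω₂+ω₃−ω₄ = -4.0000  →  vy = (0.06/4)·-4.0000 = -0.0600
−ω₁+ω₂−ω₃+ω₄ = 9.0000  →  ωz = (0.06/1.0800)·9.0000 = 0.5000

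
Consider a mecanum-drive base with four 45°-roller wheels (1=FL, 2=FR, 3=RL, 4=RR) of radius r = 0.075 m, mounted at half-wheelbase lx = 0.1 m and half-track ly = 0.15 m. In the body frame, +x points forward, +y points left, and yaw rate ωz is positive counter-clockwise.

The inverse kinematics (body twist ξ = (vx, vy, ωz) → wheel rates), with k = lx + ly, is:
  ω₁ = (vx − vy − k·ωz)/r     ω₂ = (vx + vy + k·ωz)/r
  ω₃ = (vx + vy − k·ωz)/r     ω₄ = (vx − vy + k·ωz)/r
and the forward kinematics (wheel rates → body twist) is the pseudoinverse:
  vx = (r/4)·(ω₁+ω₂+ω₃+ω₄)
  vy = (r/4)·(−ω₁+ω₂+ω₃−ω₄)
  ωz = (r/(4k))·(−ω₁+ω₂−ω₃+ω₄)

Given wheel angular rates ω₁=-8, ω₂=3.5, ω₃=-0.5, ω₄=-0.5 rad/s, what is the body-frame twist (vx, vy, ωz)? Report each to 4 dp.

k = lx + ly = 0.1 + 0.15 = 0.2500
ω₁+ω₂+ω₃+ω₄ = -5.5000  →  vx = (0.075/4)·-5.5000 = -0.1031
−ω₁+ω₂+ω₃−ω₄ = 11.5000  →  vy = (0.075/4)·11.5000 = 0.2156
−ω₁+ω₂−ω₃+ω₄ = 11.5000  →  ωz = (0.075/1.0000)·11.5000 = 0.8625

(-0.1031, 0.2156, 0.8625)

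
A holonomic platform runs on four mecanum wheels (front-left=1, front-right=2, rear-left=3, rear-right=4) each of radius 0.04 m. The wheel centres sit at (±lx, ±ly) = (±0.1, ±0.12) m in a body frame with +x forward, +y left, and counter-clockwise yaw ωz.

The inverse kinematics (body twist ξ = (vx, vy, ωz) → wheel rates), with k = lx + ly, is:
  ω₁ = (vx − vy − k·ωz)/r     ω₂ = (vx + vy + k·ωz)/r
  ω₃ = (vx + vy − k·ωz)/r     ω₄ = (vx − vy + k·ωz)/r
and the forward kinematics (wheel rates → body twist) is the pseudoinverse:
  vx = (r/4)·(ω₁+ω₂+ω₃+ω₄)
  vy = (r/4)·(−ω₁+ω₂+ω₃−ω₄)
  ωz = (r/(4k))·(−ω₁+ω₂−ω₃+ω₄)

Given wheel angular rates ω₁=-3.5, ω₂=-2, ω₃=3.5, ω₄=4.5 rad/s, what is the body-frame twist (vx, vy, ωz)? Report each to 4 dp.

(0.0250, 0.0050, 0.1136)

k = lx + ly = 0.1 + 0.12 = 0.2200
ω₁+ω₂+ω₃+ω₄ = 2.5000  →  vx = (0.04/4)·2.5000 = 0.0250
−ω₁+ω₂+ω₃−ω₄ = 0.5000  →  vy = (0.04/4)·0.5000 = 0.0050
−ω₁+ω₂−ω₃+ω₄ = 2.5000  →  ωz = (0.04/0.8800)·2.5000 = 0.1136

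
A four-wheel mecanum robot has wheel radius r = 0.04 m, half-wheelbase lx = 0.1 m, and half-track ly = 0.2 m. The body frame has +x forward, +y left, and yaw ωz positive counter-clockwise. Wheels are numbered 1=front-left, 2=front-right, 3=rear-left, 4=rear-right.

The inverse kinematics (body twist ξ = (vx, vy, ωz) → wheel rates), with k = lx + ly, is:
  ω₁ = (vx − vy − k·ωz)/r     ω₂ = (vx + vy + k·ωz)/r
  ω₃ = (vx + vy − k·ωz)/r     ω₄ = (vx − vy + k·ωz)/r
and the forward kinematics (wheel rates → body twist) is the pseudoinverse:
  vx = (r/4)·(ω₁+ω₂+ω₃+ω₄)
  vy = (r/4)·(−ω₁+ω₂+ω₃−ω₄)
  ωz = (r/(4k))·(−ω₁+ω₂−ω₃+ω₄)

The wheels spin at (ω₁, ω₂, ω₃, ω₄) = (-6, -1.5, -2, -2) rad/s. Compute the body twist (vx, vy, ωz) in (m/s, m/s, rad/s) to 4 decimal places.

k = lx + ly = 0.1 + 0.2 = 0.3000
ω₁+ω₂+ω₃+ω₄ = -11.5000  →  vx = (0.04/4)·-11.5000 = -0.1150
−ω₁+ω₂+ω₃−ω₄ = 4.5000  →  vy = (0.04/4)·4.5000 = 0.0450
−ω₁+ω₂−ω₃+ω₄ = 4.5000  →  ωz = (0.04/1.2000)·4.5000 = 0.1500

(-0.1150, 0.0450, 0.1500)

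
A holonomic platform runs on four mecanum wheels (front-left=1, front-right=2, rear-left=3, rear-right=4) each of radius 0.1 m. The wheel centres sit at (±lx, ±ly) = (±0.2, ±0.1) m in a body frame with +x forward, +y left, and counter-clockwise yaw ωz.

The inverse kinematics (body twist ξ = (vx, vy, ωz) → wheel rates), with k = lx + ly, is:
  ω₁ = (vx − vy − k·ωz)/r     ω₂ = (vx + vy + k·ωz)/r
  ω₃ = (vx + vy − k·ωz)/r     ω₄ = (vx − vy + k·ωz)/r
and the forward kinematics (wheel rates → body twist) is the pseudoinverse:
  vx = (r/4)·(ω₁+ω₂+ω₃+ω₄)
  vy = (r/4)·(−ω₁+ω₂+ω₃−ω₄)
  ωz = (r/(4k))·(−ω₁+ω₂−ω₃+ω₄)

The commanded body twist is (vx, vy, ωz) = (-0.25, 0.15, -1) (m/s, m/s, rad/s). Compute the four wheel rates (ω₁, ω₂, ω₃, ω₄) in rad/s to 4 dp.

k = lx + ly = 0.2 + 0.1 = 0.3000;  k·ωz = 0.3000·-1 = -0.3000
ω₁ (FL) = (vx − vy − k·ωz)/r = -0.1000/0.1 = -1.0000
ω₂ (FR) = (vx + vy + k·ωz)/r = -0.4000/0.1 = -4.0000
ω₃ (RL) = (vx + vy − k·ωz)/r = 0.2000/0.1 = 2.0000
ω₄ (RR) = (vx − vy + k·ωz)/r = -0.7000/0.1 = -7.0000

(-1.0000, -4.0000, 2.0000, -7.0000)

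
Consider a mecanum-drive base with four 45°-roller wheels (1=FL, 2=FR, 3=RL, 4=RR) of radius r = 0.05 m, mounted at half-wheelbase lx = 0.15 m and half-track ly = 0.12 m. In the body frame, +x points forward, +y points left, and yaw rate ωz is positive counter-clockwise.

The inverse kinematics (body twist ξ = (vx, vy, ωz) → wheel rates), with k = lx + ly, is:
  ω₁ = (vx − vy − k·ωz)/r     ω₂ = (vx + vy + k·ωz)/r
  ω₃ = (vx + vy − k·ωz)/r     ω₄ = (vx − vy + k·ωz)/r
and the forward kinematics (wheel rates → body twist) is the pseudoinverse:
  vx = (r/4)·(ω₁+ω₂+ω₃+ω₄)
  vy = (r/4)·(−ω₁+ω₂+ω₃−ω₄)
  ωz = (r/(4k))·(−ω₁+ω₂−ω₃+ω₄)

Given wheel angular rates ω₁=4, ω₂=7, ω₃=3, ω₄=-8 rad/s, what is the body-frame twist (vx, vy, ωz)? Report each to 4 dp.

(0.0750, 0.1750, -0.3704)

k = lx + ly = 0.15 + 0.12 = 0.2700
ω₁+ω₂+ω₃+ω₄ = 6.0000  →  vx = (0.05/4)·6.0000 = 0.0750
−ω₁+ω₂+ω₃−ω₄ = 14.0000  →  vy = (0.05/4)·14.0000 = 0.1750
−ω₁+ω₂−ω₃+ω₄ = -8.0000  →  ωz = (0.05/1.0800)·-8.0000 = -0.3704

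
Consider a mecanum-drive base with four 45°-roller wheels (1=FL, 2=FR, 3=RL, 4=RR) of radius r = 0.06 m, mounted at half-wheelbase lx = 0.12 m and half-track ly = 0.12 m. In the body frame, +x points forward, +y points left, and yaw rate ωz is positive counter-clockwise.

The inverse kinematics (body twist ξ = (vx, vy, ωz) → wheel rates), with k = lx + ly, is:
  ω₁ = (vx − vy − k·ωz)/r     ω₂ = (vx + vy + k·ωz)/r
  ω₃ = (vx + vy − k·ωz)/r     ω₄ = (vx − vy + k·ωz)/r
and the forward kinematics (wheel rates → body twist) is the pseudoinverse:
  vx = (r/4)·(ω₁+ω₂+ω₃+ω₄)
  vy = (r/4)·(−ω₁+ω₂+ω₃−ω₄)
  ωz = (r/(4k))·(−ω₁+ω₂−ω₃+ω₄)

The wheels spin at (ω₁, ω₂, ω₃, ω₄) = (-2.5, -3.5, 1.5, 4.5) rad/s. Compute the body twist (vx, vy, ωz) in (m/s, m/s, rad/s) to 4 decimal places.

k = lx + ly = 0.12 + 0.12 = 0.2400
ω₁+ω₂+ω₃+ω₄ = 0.0000  →  vx = (0.06/4)·0.0000 = 0.0000
−ω₁+ω₂+ω₃−ω₄ = -4.0000  →  vy = (0.06/4)·-4.0000 = -0.0600
−ω₁+ω₂−ω₃+ω₄ = 2.0000  →  ωz = (0.06/0.9600)·2.0000 = 0.1250

(0.0000, -0.0600, 0.1250)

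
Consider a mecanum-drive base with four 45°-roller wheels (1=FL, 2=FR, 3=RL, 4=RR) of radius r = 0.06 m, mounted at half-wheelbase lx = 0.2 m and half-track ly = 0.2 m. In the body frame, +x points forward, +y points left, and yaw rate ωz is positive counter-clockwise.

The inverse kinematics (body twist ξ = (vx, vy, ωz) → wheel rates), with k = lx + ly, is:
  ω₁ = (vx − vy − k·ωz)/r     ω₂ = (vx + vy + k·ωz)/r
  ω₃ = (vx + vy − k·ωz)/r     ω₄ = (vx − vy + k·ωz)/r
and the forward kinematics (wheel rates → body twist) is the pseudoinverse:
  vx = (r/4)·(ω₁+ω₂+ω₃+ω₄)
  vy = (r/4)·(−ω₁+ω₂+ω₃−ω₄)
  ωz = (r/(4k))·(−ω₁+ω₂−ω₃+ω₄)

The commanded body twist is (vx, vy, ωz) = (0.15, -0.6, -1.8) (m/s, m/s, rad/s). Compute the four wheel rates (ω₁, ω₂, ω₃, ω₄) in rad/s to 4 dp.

(24.5000, -19.5000, 4.5000, 0.5000)

k = lx + ly = 0.2 + 0.2 = 0.4000;  k·ωz = 0.4000·-1.8 = -0.7200
ω₁ (FL) = (vx − vy − k·ωz)/r = 1.4700/0.06 = 24.5000
ω₂ (FR) = (vx + vy + k·ωz)/r = -1.1700/0.06 = -19.5000
ω₃ (RL) = (vx + vy − k·ωz)/r = 0.2700/0.06 = 4.5000
ω₄ (RR) = (vx − vy + k·ωz)/r = 0.0300/0.06 = 0.5000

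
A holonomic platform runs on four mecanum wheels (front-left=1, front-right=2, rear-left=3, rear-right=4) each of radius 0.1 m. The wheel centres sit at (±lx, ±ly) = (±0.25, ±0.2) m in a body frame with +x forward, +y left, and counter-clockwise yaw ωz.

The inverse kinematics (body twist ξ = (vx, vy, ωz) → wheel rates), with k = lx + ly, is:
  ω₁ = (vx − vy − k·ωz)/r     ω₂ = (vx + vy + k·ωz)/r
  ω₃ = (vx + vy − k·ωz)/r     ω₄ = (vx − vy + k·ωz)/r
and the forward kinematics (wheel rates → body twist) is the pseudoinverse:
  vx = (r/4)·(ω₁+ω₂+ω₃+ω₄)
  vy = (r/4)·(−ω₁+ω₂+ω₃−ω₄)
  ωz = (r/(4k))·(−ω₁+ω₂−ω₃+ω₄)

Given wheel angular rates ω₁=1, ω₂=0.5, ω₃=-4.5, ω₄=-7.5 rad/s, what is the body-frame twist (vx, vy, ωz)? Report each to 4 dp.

(-0.2625, 0.0625, -0.1944)

k = lx + ly = 0.25 + 0.2 = 0.4500
ω₁+ω₂+ω₃+ω₄ = -10.5000  →  vx = (0.1/4)·-10.5000 = -0.2625
−ω₁+ω₂+ω₃−ω₄ = 2.5000  →  vy = (0.1/4)·2.5000 = 0.0625
−ω₁+ω₂−ω₃+ω₄ = -3.5000  →  ωz = (0.1/1.8000)·-3.5000 = -0.1944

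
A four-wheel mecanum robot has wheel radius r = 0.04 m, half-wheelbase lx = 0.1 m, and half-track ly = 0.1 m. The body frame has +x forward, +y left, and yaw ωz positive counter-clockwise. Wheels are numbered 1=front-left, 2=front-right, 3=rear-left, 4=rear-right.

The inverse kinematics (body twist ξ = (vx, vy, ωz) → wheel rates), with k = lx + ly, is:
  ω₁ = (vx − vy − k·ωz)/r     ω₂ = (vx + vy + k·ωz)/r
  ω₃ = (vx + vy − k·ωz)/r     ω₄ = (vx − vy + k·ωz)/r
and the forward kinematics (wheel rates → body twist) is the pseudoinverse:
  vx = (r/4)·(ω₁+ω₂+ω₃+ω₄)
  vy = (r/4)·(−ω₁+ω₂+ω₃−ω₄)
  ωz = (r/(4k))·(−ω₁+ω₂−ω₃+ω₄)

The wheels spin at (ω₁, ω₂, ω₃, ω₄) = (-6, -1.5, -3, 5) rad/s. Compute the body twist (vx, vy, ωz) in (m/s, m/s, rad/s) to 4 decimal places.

k = lx + ly = 0.1 + 0.1 = 0.2000
ω₁+ω₂+ω₃+ω₄ = -5.5000  →  vx = (0.04/4)·-5.5000 = -0.0550
−ω₁+ω₂+ω₃−ω₄ = -3.5000  →  vy = (0.04/4)·-3.5000 = -0.0350
−ω₁+ω₂−ω₃+ω₄ = 12.5000  →  ωz = (0.04/0.8000)·12.5000 = 0.6250

(-0.0550, -0.0350, 0.6250)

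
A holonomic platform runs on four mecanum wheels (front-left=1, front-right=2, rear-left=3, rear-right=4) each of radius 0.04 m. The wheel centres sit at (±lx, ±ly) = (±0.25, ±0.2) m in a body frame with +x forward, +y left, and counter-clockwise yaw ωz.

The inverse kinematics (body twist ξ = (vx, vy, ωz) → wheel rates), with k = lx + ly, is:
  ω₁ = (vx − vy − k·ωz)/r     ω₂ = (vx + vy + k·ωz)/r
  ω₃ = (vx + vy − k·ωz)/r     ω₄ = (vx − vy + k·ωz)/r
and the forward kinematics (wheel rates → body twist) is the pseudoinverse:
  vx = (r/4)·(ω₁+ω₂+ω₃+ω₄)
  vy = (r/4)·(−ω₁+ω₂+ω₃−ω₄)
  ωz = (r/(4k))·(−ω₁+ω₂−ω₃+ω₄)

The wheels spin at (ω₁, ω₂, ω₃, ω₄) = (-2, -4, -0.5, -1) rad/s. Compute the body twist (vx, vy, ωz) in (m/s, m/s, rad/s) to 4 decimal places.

(-0.0750, -0.0150, -0.0556)

k = lx + ly = 0.25 + 0.2 = 0.4500
ω₁+ω₂+ω₃+ω₄ = -7.5000  →  vx = (0.04/4)·-7.5000 = -0.0750
−ω₁+ω₂+ω₃−ω₄ = -1.5000  →  vy = (0.04/4)·-1.5000 = -0.0150
−ω₁+ω₂−ω₃+ω₄ = -2.5000  →  ωz = (0.04/1.8000)·-2.5000 = -0.0556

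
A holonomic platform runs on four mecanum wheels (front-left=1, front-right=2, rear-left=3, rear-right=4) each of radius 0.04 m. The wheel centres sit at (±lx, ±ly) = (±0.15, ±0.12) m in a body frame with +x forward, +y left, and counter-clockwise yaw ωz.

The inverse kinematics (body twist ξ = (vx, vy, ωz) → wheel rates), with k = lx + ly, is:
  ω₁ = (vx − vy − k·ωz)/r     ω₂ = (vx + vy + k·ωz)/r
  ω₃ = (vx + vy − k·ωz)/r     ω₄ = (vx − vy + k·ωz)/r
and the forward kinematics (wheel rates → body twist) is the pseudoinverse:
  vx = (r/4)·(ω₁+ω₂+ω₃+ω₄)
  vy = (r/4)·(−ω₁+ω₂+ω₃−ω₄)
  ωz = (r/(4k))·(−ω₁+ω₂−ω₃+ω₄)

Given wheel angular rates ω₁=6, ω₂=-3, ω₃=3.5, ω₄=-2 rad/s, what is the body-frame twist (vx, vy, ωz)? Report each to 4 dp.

k = lx + ly = 0.15 + 0.12 = 0.2700
ω₁+ω₂+ω₃+ω₄ = 4.5000  →  vx = (0.04/4)·4.5000 = 0.0450
−ω₁+ω₂+ω₃−ω₄ = -3.5000  →  vy = (0.04/4)·-3.5000 = -0.0350
−ω₁+ω₂−ω₃+ω₄ = -14.5000  →  ωz = (0.04/1.0800)·-14.5000 = -0.5370

(0.0450, -0.0350, -0.5370)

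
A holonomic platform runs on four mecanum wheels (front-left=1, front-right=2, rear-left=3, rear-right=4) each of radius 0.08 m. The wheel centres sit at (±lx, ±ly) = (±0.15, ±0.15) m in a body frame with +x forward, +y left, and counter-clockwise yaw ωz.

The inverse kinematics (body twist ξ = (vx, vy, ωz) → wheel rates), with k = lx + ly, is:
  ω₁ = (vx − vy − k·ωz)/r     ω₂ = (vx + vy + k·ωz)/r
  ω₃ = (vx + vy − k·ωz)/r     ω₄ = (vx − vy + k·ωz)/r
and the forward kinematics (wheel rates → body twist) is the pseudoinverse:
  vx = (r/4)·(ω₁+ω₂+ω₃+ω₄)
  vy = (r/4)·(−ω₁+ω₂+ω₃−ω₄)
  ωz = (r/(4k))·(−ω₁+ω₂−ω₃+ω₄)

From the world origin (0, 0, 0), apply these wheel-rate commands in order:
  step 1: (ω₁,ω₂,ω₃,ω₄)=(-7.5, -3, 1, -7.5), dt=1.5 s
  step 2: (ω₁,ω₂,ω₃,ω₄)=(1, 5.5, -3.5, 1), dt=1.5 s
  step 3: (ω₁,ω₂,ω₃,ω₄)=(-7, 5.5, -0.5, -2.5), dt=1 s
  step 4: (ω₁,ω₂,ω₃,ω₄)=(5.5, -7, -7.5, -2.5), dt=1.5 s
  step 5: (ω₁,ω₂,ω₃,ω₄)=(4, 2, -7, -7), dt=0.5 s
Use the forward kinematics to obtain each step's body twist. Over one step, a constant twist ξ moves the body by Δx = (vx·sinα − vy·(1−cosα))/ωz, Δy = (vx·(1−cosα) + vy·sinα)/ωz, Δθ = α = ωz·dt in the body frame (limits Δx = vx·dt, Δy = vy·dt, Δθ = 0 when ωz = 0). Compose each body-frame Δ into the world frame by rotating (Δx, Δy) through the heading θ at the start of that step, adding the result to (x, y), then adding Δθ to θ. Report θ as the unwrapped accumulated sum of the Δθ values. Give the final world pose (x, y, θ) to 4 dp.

step 1: ξ=(vx,vy,ωz)=(-0.3400, 0.2600, -0.2667), dt=1.5 → body Δ=(-0.4195, 0.4803, -0.4000) → world pose (-0.4195, 0.4803, -0.4000)
step 2: ξ=(vx,vy,ωz)=(0.0800, 0.0000, 0.6000), dt=1.5 → body Δ=(0.1044, 0.0505, 0.9000) → world pose (-0.3037, 0.4861, 0.5000)
step 3: ξ=(vx,vy,ωz)=(-0.0900, 0.2900, 0.7000), dt=1.0 → body Δ=(-0.1803, 0.2367, 0.7000) → world pose (-0.5753, 0.6074, 1.2000)
step 4: ξ=(vx,vy,ωz)=(-0.2300, -0.3500, -0.5000), dt=1.5 → body Δ=(-0.5014, -0.3537, -0.7500) → world pose (-0.4273, 0.0119, 0.4500)
step 5: ξ=(vx,vy,ωz)=(-0.1600, -0.0400, -0.1333), dt=0.5 → body Δ=(-0.0806, -0.0173, -0.0667) → world pose (-0.4924, -0.0387, 0.3833)

(-0.4924, -0.0387, 0.3833)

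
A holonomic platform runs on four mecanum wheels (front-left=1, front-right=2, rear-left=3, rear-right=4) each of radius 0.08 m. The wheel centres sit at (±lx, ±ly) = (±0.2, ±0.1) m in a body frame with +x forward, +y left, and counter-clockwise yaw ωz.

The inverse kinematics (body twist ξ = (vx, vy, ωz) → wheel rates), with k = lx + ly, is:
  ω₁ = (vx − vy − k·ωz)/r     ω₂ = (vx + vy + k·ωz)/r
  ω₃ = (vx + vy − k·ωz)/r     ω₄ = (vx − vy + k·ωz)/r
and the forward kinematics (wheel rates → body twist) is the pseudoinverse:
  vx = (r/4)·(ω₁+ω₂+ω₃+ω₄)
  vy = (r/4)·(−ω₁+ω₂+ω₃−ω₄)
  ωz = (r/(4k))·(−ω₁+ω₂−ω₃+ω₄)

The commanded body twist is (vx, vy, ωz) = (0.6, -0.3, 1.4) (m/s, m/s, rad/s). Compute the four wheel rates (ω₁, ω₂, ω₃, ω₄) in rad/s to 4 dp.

k = lx + ly = 0.2 + 0.1 = 0.3000;  k·ωz = 0.3000·1.4 = 0.4200
ω₁ (FL) = (vx − vy − k·ωz)/r = 0.4800/0.08 = 6.0000
ω₂ (FR) = (vx + vy + k·ωz)/r = 0.7200/0.08 = 9.0000
ω₃ (RL) = (vx + vy − k·ωz)/r = -0.1200/0.08 = -1.5000
ω₄ (RR) = (vx − vy + k·ωz)/r = 1.3200/0.08 = 16.5000

(6.0000, 9.0000, -1.5000, 16.5000)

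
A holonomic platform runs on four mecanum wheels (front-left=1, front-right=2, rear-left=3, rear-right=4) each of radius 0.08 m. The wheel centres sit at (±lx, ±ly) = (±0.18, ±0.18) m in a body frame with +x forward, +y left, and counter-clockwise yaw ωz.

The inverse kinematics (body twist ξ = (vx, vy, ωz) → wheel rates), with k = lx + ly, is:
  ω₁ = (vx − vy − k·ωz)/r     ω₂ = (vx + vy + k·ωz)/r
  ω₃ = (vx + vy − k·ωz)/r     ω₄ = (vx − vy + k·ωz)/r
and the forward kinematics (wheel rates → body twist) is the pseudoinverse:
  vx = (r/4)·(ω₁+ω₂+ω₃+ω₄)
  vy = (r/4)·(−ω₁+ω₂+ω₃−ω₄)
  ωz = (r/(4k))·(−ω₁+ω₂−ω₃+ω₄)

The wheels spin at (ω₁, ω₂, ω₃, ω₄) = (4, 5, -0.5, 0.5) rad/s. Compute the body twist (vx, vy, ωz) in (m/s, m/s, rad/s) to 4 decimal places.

k = lx + ly = 0.18 + 0.18 = 0.3600
ω₁+ω₂+ω₃+ω₄ = 9.0000  →  vx = (0.08/4)·9.0000 = 0.1800
−ω₁+ω₂+ω₃−ω₄ = 0.0000  →  vy = (0.08/4)·0.0000 = 0.0000
−ω₁+ω₂−ω₃+ω₄ = 2.0000  →  ωz = (0.08/1.4400)·2.0000 = 0.1111

(0.1800, 0.0000, 0.1111)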